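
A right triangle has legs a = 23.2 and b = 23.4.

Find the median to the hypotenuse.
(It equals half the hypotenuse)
Hypotenuse c = √(a² + b²) = √(538.24 + 547.56) = √1085.8 ≈ 32.9515
Median to hypotenuse = c/2 ≈ 32.9515/2 ≈ 16.4757

Median = 16.48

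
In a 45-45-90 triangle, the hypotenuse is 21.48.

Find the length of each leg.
In a 45-45-90 triangle hypotenuse = leg·√2, so leg = hypotenuse/√2.
Leg = 21.48/√2 ≈ 21.48/1.41421 ≈ 15.1887

Each leg = 15.19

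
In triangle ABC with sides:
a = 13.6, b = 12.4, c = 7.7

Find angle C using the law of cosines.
c² = a² + b² − 2ab·cos(C)  ⇒  cos(C) = (a² + b² − c²)/(2ab)
cos(C) = (13.6² + 12.4² − 7.7²)/(2·13.6·12.4) = (184.96 + 153.76 − 59.29)/337.28 = 279.43/337.28 ≈ 0.828481
C = arccos(0.828481) ≈ 34.057°

C = 34.06°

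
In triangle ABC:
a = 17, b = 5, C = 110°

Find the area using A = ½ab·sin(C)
A = ½·a·b·sin(C) = ½·17·5·sin(110°)
sin(110°) ≈ 0.939693
A ≈ ½·85·0.939693 = 42.5·0.939693 ≈ 39.9369

Area = 39.94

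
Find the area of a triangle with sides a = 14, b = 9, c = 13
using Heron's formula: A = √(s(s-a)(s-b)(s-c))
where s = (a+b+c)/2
s = (14 + 9 + 13)/2 = 36/2 = 18
s − a = 4, s − b = 9, s − c = 5
s(s−a)(s−b)(s−c) = 18·4·9·5 = 3240
Area = √3240 ≈ 56.921

s = 18.0, Area = 56.92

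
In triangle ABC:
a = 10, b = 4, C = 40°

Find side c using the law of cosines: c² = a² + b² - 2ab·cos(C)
c² = 10² + 4² − 2·10·4·cos(40°)
cos(40°) ≈ 0.766044
c² ≈ 100 + 16 − 80·(0.766044) ≈ 116 − 61.2836 ≈ 54.7164
c ≈ √54.7164 ≈ 7.39706

c = 7.397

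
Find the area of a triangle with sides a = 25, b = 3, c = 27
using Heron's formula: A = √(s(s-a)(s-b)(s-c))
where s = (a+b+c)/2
s = (25 + 3 + 27)/2 = 55/2 = 27.5
s − a = 2.5, s − b = 24.5, s − c = 0.5
s(s−a)(s−b)(s−c) = 27.5·2.5·24.5·0.5 = 842.1875
Area = √842.1875 ≈ 29.0205

s = 27.5, Area = 29.02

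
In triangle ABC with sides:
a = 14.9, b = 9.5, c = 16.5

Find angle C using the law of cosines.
c² = a² + b² − 2ab·cos(C)  ⇒  cos(C) = (a² + b² − c²)/(2ab)
cos(C) = (14.9² + 9.5² − 16.5²)/(2·14.9·9.5) = (222.01 + 90.25 − 272.25)/283.1 = 40.01/283.1 ≈ 0.141328
C = arccos(0.141328) ≈ 81.8753°

C = 81.88°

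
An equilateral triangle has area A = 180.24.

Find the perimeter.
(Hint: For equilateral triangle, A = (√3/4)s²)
A = (√3/4)s²  ⇒  s² = 4A/√3 = 4·180.24/√3 = 720.96/1.73205 ≈ 416.246
s ≈ √416.246 ≈ 20.4021
Perimeter = 3s ≈ 3·20.4021 ≈ 61.2064

Perimeter = 61.21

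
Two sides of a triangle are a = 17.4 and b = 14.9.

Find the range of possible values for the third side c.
Triangle inequality: |a − b| < c < a + b
|a − b| = |17.4 − 14.9| = 2.5
a + b = 17.4 + 14.9 = 32.3

2.5 < c < 32.3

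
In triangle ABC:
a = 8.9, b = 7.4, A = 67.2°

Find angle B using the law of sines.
a/sin(A) = b/sin(B)  ⇒  sin(B) = b·sin(A)/a = 7.4·sin(67.2°)/8.9
sin(67.2°) ≈ 0.921863
sin(B) ≈ 7.4·0.921863/8.9 ≈ 6.82179/8.9 ≈ 0.766493
B = arcsin(0.766493) ≈ 50.04°
(Since b ≤ a we need B ≤ A, so the obtuse alternative 180° − 50.04° ≈ 129.96° is rejected.)

B = 50.04°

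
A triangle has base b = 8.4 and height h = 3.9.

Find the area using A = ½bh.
A = ½·b·h = ½·8.4·3.9 = ½·32.76 = 16.38

Area = 16.38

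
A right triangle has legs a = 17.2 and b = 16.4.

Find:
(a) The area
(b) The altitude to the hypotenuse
(a) The legs are perpendicular, so Area = ½·a·b = ½·17.2·16.4 = ½·282.08 = 141.04
(b) Hypotenuse c = √(a² + b²) = √(295.84 + 268.96) = √564.8 ≈ 23.7655
    Area = ½·c·h_c  ⇒  h_c = 2·Area/c = 282.08/23.7655 ≈ 11.8693

Area = 141.04, h_c = 11.87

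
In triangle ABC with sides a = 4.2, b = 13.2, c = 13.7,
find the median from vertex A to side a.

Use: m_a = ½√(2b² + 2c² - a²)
m_a = ½√(2·13.2² + 2·13.7² − 4.2²) = ½√(2·174.24 + 2·187.69 − 17.64) = ½√(348.48 + 375.38 − 17.64) = ½√706.22
√706.22 ≈ 26.5748, so m_a ≈ 13.2874

m_a = 13.29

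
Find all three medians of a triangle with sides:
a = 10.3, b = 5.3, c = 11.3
Median formula: m_a = ½√(2b² + 2c² − a²) (and cyclically). a² = 106.09, b² = 28.09, c² = 127.69.
m_a = ½√(2·28.09 + 2·127.69 − 106.09) = ½√205.47 ≈ ½·14.3342 ≈ 7.16711
m_b = ½√(2·106.09 + 2·127.69 − 28.09) = ½√439.47 ≈ ½·20.9635 ≈ 10.4818
m_c = ½√(2·106.09 + 2·28.09 − 127.69) = ½√140.67 ≈ ½·11.8604 ≈ 5.93022

m_a = 7.167, m_b = 10.48, m_c = 5.93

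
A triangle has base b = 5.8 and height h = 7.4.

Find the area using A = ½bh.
A = ½·b·h = ½·5.8·7.4 = ½·42.92 = 21.46

Area = 21.46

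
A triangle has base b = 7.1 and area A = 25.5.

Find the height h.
A = ½·b·h  ⇒  h = 2A/b = 2·25.5/7.1 = 51/7.1 ≈ 7.1831

h = 7.183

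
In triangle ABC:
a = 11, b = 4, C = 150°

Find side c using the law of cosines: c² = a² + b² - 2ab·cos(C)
c² = 11² + 4² − 2·11·4·cos(150°)
cos(150°) ≈ -0.866025
c² ≈ 121 + 16 − 88·(-0.866025) ≈ 137 + 76.2102 ≈ 213.21
c ≈ √213.21 ≈ 14.6017

c = 14.6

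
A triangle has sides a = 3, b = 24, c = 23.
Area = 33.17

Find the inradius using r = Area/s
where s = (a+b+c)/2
s = (3 + 24 + 23)/2 = 50/2 = 25
r = Area/s = 33.17/25 ≈ 1.3268

r = 1.327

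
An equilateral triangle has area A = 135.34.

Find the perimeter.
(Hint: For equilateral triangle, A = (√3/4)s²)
A = (√3/4)s²  ⇒  s² = 4A/√3 = 4·135.34/√3 = 541.36/1.73205 ≈ 312.554
s ≈ √312.554 ≈ 17.6792
Perimeter = 3s ≈ 3·17.6792 ≈ 53.0376

Perimeter = 53.04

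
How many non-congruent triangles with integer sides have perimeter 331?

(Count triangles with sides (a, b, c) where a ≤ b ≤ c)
Let a ≤ b ≤ c with a + b + c = 331. The only binding inequality is a + b > c, i.e. 331 − c > c, so c < 331/2; and c ≥ 331/3 since c is the largest side.
So 111 ≤ c ≤ 165. For each c, b runs from ⌈(331 − c)/2⌉ up to c (then a = 331 − b − c satisfies 1 ≤ a ≤ b automatically), giving c − ⌈(331 − c)/2⌉ + 1 choices.
Summing over c: 2 + 3 + 5 + 6 + … + 81 + 83  (55 terms, c = 111, …, 165) = 2324
Check (closed form: nearest integer to p²/48 for even p, (p+3)²/48 for odd p): (331+3)²/48 = 334²/48 = 111556/48 ≈ 2324.08 → 2324

2324 triangles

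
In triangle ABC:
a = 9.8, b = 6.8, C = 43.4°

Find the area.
Two sides and the included angle (SAS): A = ½·a·b·sin(C) = ½·9.8·6.8·sin(43.4°)
sin(43.4°) ≈ 0.687088
A ≈ ½·66.64·0.687088 = 33.32·0.687088 ≈ 22.8938

Area = 22.89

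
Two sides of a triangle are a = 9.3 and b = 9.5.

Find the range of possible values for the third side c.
Triangle inequality: |a − b| < c < a + b
|a − b| = |9.3 − 9.5| = 0.2
a + b = 9.3 + 9.5 = 18.8

0.2 < c < 18.8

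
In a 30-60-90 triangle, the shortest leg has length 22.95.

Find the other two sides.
In a 30-60-90 triangle the sides are in ratio 1 : √3 : 2 (short leg : long leg : hypotenuse).
Long leg = 22.95·√3 ≈ 22.95·1.73205 ≈ 39.7506
Hypotenuse = 2·22.95 = 45.9

Long leg = 22.95√3 = 39.75, Hypotenuse = 45.9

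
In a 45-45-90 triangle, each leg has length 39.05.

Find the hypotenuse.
In a 45-45-90 triangle the sides are in ratio 1 : 1 : √2, so hypotenuse = leg·√2.
Hypotenuse = 39.05·√2 ≈ 39.05·1.41421 ≈ 55.225

Hypotenuse = 39.05√2 = 55.23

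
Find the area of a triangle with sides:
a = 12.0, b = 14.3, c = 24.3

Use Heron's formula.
s = (12.0 + 14.3 + 24.3)/2 = 50.6/2 = 25.3
s − a = 13.3, s − b = 11, s − c = 1
s(s−a)(s−b)(s−c) = 25.3·13.3·11·1 ≈ 3701.39
Area = √3701.39 ≈ 60.839

Area = 60.84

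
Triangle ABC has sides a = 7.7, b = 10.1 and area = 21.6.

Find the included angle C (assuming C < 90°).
Area = ½·a·b·sin(C)  ⇒  sin(C) = 2·Area/(a·b) = 2·21.6/(7.7·10.1) = 43.2/77.77 ≈ 0.555484
C = arcsin(0.555484) ≈ 33.7441° (taking the acute solution since C < 90°)

C = 33.74°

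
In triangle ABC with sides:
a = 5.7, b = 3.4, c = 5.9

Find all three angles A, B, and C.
Law of cosines for each angle (a² = 32.49, b² = 11.56, c² = 34.81):
cos(A) = (b² + c² − a²)/(2bc) = (11.56 + 34.81 − 32.49)/(2·3.4·5.9) = 13.88/40.12 ≈ 0.345962  ⇒  A ≈ 69.7595°
cos(B) = (a² + c² − b²)/(2ac) = (32.49 + 34.81 − 11.56)/(2·5.7·5.9) = 55.74/67.26 ≈ 0.828724  ⇒  B ≈ 34.0321°
cos(C) = (a² + b² − c²)/(2ab) = (32.49 + 11.56 − 34.81)/(2·5.7·3.4) = 9.24/38.76 ≈ 0.23839  ⇒  C ≈ 76.2085°
Check: A + B + C ≈ 180°

A = 69.76°, B = 34.03°, C = 76.21°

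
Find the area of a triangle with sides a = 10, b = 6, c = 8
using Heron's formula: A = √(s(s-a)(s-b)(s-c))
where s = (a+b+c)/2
s = (10 + 6 + 8)/2 = 24/2 = 12
s − a = 2, s − b = 6, s − c = 4
s(s−a)(s−b)(s−c) = 12·2·6·4 = 576
Area = √576 ≈ 24

s = 12.0, Area = 24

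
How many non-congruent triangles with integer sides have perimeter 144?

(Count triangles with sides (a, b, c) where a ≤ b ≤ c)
Let a ≤ b ≤ c with a + b + c = 144. The only binding inequality is a + b > c, i.e. 144 − c > c, so c < 144/2; and c ≥ 144/3 since c is the largest side.
So 48 ≤ c ≤ 71. For each c, b runs from ⌈(144 − c)/2⌉ up to c (then a = 144 − b − c satisfies 1 ≤ a ≤ b automatically), giving c − ⌈(144 − c)/2⌉ + 1 choices.
Summing over c: 1 + 2 + 4 + 5 + … + 34 + 35  (24 terms, c = 48, …, 71) = 432
Check (closed form: nearest integer to p²/48 for even p, (p+3)²/48 for odd p): 144²/48 = 20736/48 ≈ 432.00 → 432

432 triangles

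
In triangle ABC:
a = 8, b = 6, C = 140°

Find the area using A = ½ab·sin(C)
A = ½·a·b·sin(C) = ½·8·6·sin(140°)
sin(140°) ≈ 0.642788
A ≈ ½·48·0.642788 = 24·0.642788 ≈ 15.4269

Area = 15.43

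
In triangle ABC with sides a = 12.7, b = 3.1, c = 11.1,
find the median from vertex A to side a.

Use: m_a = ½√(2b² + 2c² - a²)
m_a = ½√(2·3.1² + 2·11.1² − 12.7²) = ½√(2·9.61 + 2·123.21 − 161.29) = ½√(19.22 + 246.42 − 161.29) = ½√104.35
√104.35 ≈ 10.2152, so m_a ≈ 5.10759

m_a = 5.108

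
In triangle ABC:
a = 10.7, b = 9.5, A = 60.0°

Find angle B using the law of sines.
a/sin(A) = b/sin(B)  ⇒  sin(B) = b·sin(A)/a = 9.5·sin(60.0°)/10.7
sin(60.0°) ≈ 0.866025
sin(B) ≈ 9.5·0.866025/10.7 ≈ 8.22724/10.7 ≈ 0.768901
B = arcsin(0.768901) ≈ 50.2553°
(Since b ≤ a we need B ≤ A, so the obtuse alternative 180° − 50.2553° ≈ 129.745° is rejected.)

B = 50.26°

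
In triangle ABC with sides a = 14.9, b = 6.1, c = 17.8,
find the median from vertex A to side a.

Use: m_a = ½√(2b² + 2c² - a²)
m_a = ½√(2·6.1² + 2·17.8² − 14.9²) = ½√(2·37.21 + 2·316.84 − 222.01) = ½√(74.42 + 633.68 − 222.01) = ½√486.09
√486.09 ≈ 22.0474, so m_a ≈ 11.0237

m_a = 11.02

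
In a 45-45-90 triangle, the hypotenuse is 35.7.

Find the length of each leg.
In a 45-45-90 triangle hypotenuse = leg·√2, so leg = hypotenuse/√2.
Leg = 35.7/√2 ≈ 35.7/1.41421 ≈ 25.2437

Each leg = 25.24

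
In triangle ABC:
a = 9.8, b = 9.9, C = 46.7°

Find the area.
Two sides and the included angle (SAS): A = ½·a·b·sin(C) = ½·9.8·9.9·sin(46.7°)
sin(46.7°) ≈ 0.727773
A ≈ ½·97.02·0.727773 = 48.51·0.727773 ≈ 35.3043

Area = 35.3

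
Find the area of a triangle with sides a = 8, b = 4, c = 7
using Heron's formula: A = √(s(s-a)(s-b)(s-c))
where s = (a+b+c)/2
s = (8 + 4 + 7)/2 = 19/2 = 9.5
s − a = 1.5, s − b = 5.5, s − c = 2.5
s(s−a)(s−b)(s−c) = 9.5·1.5·5.5·2.5 = 195.9375
Area = √195.9375 ≈ 13.9978

s = 9.5, Area = 14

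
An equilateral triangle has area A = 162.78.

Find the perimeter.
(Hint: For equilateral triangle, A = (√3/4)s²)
A = (√3/4)s²  ⇒  s² = 4A/√3 = 4·162.78/√3 = 651.12/1.73205 ≈ 375.924
s ≈ √375.924 ≈ 19.3888
Perimeter = 3s ≈ 3·19.3888 ≈ 58.1663

Perimeter = 58.17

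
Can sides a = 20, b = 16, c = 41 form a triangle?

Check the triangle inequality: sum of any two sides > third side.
a + b vs c: 20 + 16 = 36 ≤ 41  ✗
a + c vs b: 20 + 41 = 61 > 16  ✓
b + c vs a: 16 + 41 = 57 > 20  ✓

No: 20 + 16 = 36 is not > 41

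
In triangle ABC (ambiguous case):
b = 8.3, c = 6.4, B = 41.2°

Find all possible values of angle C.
b/sin(B) = c/sin(C)  ⇒  sin(C) = c·sin(B)/b = 6.4·sin(41.2°)/8.3
sin(41.2°) ≈ 0.658689
sin(C) ≈ 6.4·0.658689/8.3 ≈ 4.21561/8.3 ≈ 0.507905
Candidate 1: C₁ = arcsin(0.507905) ≈ 30.5244°  →  A = 180° − 41.2° − 30.5244° ≈ 108.276° > 0, valid
Candidate 2: C₂ = 180° − C₁ ≈ 149.476°  →  A = 180° − 41.2° − 149.476° ≈ -10.6756° ≤ 0, not a valid triangle

C = 30.52° (one solution)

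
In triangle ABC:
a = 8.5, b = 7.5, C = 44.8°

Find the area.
Two sides and the included angle (SAS): A = ½·a·b·sin(C) = ½·8.5·7.5·sin(44.8°)
sin(44.8°) ≈ 0.704634
A ≈ ½·63.75·0.704634 = 31.875·0.704634 ≈ 22.4602

Area = 22.46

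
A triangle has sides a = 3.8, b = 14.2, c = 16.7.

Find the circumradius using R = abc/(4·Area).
First find the area with Heron's formula.
s = (3.8 + 14.2 + 16.7)/2 = 17.35
Area = √(s(s−a)(s−b)(s−c)) = √(17.35·13.55·3.15·0.65) ≈ √481.352 ≈ 21.9397
abc = 3.8·14.2·16.7 = 901.132
R = abc/(4·Area) ≈ 901.132/(4·21.9397) = 901.132/87.7589 ≈ 10.2683

R = 10.27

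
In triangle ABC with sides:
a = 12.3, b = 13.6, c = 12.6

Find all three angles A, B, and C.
Law of cosines for each angle (a² = 151.29, b² = 184.96, c² = 158.76):
cos(A) = (b² + c² − a²)/(2bc) = (184.96 + 158.76 − 151.29)/(2·13.6·12.6) = 192.43/342.72 ≈ 0.561479  ⇒  A ≈ 55.8419°
cos(B) = (a² + c² − b²)/(2ac) = (151.29 + 158.76 − 184.96)/(2·12.3·12.6) = 125.09/309.96 ≈ 0.403568  ⇒  B ≈ 66.1986°
cos(C) = (a² + b² − c²)/(2ab) = (151.29 + 184.96 − 158.76)/(2·12.3·13.6) = 177.49/334.56 ≈ 0.530518  ⇒  C ≈ 57.9596°
Check: A + B + C ≈ 180°

A = 55.84°, B = 66.2°, C = 57.96°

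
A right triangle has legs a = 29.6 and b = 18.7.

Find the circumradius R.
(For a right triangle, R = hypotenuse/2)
Hypotenuse c = √(a² + b²) = √(876.16 + 349.69) = √1225.85 ≈ 35.0121
R = c/2 ≈ 35.0121/2 ≈ 17.5061

R = 17.51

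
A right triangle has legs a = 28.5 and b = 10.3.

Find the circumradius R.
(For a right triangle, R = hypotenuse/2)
Hypotenuse c = √(a² + b²) = √(812.25 + 106.09) = √918.34 ≈ 30.3041
R = c/2 ≈ 30.3041/2 ≈ 15.1521

R = 15.15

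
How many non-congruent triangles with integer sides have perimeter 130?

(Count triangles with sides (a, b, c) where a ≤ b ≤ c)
Let a ≤ b ≤ c with a + b + c = 130. The only binding inequality is a + b > c, i.e. 130 − c > c, so c < 130/2; and c ≥ 130/3 since c is the largest side.
So 44 ≤ c ≤ 64. For each c, b runs from ⌈(130 − c)/2⌉ up to c (then a = 130 − b − c satisfies 1 ≤ a ≤ b automatically), giving c − ⌈(130 − c)/2⌉ + 1 choices.
Summing over c: 2 + 3 + 5 + 6 + … + 30 + 32  (21 terms, c = 44, …, 64) = 352
Check (closed form: nearest integer to p²/48 for even p, (p+3)²/48 for odd p): 130²/48 = 16900/48 ≈ 352.08 → 352

352 triangles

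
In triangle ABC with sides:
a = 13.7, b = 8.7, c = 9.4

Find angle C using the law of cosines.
c² = a² + b² − 2ab·cos(C)  ⇒  cos(C) = (a² + b² − c²)/(2ab)
cos(C) = (13.7² + 8.7² − 9.4²)/(2·13.7·8.7) = (187.69 + 75.69 − 88.36)/238.38 = 175.02/238.38 ≈ 0.734206
C = arccos(0.734206) ≈ 42.7598°

C = 42.76°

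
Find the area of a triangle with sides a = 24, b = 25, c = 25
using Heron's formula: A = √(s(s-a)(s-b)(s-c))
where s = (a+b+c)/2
s = (24 + 25 + 25)/2 = 74/2 = 37
s − a = 13, s − b = 12, s − c = 12
s(s−a)(s−b)(s−c) = 37·13·12·12 = 69264
Area = √69264 ≈ 263.181

s = 37.0, Area = 263.2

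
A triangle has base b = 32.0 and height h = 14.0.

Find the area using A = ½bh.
A = ½·b·h = ½·32.0·14.0 = ½·448 = 224

Area = 224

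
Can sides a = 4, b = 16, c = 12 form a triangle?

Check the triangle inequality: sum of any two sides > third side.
a + b vs c: 4 + 16 = 20 > 12  ✓
a + c vs b: 4 + 12 = 16 ≤ 16  ✗
b + c vs a: 16 + 12 = 28 > 4  ✓

No: 4 + 12 = 16 is not > 16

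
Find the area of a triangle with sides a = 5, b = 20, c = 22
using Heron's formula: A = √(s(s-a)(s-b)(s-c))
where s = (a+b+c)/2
s = (5 + 20 + 22)/2 = 47/2 = 23.5
s − a = 18.5, s − b = 3.5, s − c = 1.5
s(s−a)(s−b)(s−c) = 23.5·18.5·3.5·1.5 = 2282.4375
Area = √2282.4375 ≈ 47.7749

s = 23.5, Area = 47.77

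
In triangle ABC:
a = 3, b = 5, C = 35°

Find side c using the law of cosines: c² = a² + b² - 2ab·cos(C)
c² = 3² + 5² − 2·3·5·cos(35°)
cos(35°) ≈ 0.819152
c² ≈ 9 + 25 − 30·(0.819152) ≈ 34 − 24.5746 ≈ 9.42544
c ≈ √9.42544 ≈ 3.07009

c = 3.07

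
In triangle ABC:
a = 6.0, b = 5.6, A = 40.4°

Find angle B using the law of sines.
a/sin(A) = b/sin(B)  ⇒  sin(B) = b·sin(A)/a = 5.6·sin(40.4°)/6.0
sin(40.4°) ≈ 0.64812
sin(B) ≈ 5.6·0.64812/6.0 ≈ 3.62947/6.0 ≈ 0.604912
B = arcsin(0.604912) ≈ 37.2225°
(Since b ≤ a we need B ≤ A, so the obtuse alternative 180° − 37.2225° ≈ 142.777° is rejected.)

B = 37.22°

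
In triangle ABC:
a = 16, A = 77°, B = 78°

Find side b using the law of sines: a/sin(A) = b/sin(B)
a/sin(A) = b/sin(B)  ⇒  b = a·sin(B)/sin(A) = 16·sin(78°)/sin(77°)
sin(78°) ≈ 0.978148, sin(77°) ≈ 0.97437
b ≈ 16·0.978148/0.97437 ≈ 15.6504/0.97437 ≈ 16.062

b = 16.06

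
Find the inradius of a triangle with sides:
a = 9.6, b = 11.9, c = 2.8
r = Area/s where s is the semi-perimeter.
s = (9.6 + 11.9 + 2.8)/2 = 24.3/2 = 12.15
Area = √(s(s−a)(s−b)(s−c)) = √(12.15·2.55·0.25·9.35) ≈ √72.4216 ≈ 8.51009
r ≈ 8.51009/12.15 ≈ 0.700419

r = 0.7004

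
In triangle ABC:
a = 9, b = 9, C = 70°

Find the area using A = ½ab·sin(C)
A = ½·a·b·sin(C) = ½·9·9·sin(70°)
sin(70°) ≈ 0.939693
A ≈ ½·81·0.939693 = 40.5·0.939693 ≈ 38.0576

Area = 38.06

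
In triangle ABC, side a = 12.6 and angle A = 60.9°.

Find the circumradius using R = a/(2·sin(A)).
R = a/(2·sin(A)) = 12.6/(2·sin(60.9°))
sin(60.9°) ≈ 0.873772
R ≈ 12.6/(2·0.873772) = 12.6/1.74754 ≈ 7.21012

R = 7.21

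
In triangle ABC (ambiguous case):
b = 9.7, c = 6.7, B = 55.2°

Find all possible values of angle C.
b/sin(B) = c/sin(C)  ⇒  sin(C) = c·sin(B)/b = 6.7·sin(55.2°)/9.7
sin(55.2°) ≈ 0.821149
sin(C) ≈ 6.7·0.821149/9.7 ≈ 5.5017/9.7 ≈ 0.567186
Candidate 1: C₁ = arcsin(0.567186) ≈ 34.5542°  →  A = 180° − 55.2° − 34.5542° ≈ 90.2458° > 0, valid
Candidate 2: C₂ = 180° − C₁ ≈ 145.446°  →  A = 180° − 55.2° − 145.446° ≈ -20.6458° ≤ 0, not a valid triangle

C = 34.55° (one solution)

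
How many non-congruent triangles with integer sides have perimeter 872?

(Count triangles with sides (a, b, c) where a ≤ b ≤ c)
Let a ≤ b ≤ c with a + b + c = 872. The only binding inequality is a + b > c, i.e. 872 − c > c, so c < 872/2; and c ≥ 872/3 since c is the largest side.
So 291 ≤ c ≤ 435. For each c, b runs from ⌈(872 − c)/2⌉ up to c (then a = 872 − b − c satisfies 1 ≤ a ≤ b automatically), giving c − ⌈(872 − c)/2⌉ + 1 choices.
Summing over c: 1 + 3 + 4 + 6 + … + 216 + 217  (145 terms, c = 291, …, 435) = 15841
Check (closed form: nearest integer to p²/48 for even p, (p+3)²/48 for odd p): 872²/48 = 760384/48 ≈ 15841.33 → 15841

15841 triangles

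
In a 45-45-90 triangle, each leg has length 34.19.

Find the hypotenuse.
In a 45-45-90 triangle the sides are in ratio 1 : 1 : √2, so hypotenuse = leg·√2.
Hypotenuse = 34.19·√2 ≈ 34.19·1.41421 ≈ 48.352

Hypotenuse = 34.19√2 = 48.35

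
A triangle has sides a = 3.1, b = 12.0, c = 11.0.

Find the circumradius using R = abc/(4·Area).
First find the area with Heron's formula.
s = (3.1 + 12.0 + 11.0)/2 = 13.05
Area = √(s(s−a)(s−b)(s−c)) = √(13.05·9.95·1.05·2.05) ≈ √279.497 ≈ 16.7182
abc = 3.1·12.0·11.0 = 409.2
R = abc/(4·Area) ≈ 409.2/(4·16.7182) = 409.2/66.8726 ≈ 6.1191

R = 6.119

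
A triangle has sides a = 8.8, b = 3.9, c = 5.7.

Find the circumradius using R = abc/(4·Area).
First find the area with Heron's formula.
s = (8.8 + 3.9 + 5.7)/2 = 9.2
Area = √(s(s−a)(s−b)(s−c)) = √(9.2·0.4·5.3·3.5) ≈ √68.264 ≈ 8.2622
abc = 8.8·3.9·5.7 = 195.624
R = abc/(4·Area) ≈ 195.624/(4·8.2622) = 195.624/33.0488 ≈ 5.91924

R = 5.919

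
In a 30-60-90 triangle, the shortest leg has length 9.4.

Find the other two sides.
In a 30-60-90 triangle the sides are in ratio 1 : √3 : 2 (short leg : long leg : hypotenuse).
Long leg = 9.4·√3 ≈ 9.4·1.73205 ≈ 16.2813
Hypotenuse = 2·9.4 = 18.8

Long leg = 9.4√3 = 16.28, Hypotenuse = 18.8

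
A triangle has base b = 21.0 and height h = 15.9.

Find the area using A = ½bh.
A = ½·b·h = ½·21.0·15.9 = ½·333.9 = 166.95

Area = 166.95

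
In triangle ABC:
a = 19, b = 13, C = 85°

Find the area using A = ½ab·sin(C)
A = ½·a·b·sin(C) = ½·19·13·sin(85°)
sin(85°) ≈ 0.996195
A ≈ ½·247·0.996195 = 123.5·0.996195 ≈ 123.03

Area = 123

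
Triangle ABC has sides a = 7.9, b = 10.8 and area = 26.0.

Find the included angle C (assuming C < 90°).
Area = ½·a·b·sin(C)  ⇒  sin(C) = 2·Area/(a·b) = 2·26.0/(7.9·10.8) = 52/85.32 ≈ 0.60947
C = arcsin(0.60947) ≈ 37.5512° (taking the acute solution since C < 90°)

C = 37.55°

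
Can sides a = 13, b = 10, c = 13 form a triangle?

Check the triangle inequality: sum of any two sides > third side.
a + b vs c: 13 + 10 = 23 > 13  ✓
a + c vs b: 13 + 13 = 26 > 10  ✓
b + c vs a: 10 + 13 = 23 > 13  ✓

Yes, triangle inequality satisfied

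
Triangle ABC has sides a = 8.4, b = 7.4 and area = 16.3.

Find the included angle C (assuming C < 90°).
Area = ½·a·b·sin(C)  ⇒  sin(C) = 2·Area/(a·b) = 2·16.3/(8.4·7.4) = 32.6/62.16 ≈ 0.524453
C = arcsin(0.524453) ≈ 31.6314° (taking the acute solution since C < 90°)

C = 31.63°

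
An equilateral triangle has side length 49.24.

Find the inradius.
r = Area/s with s the semi-perimeter.
Area = (√3/4)·49.24² = (√3/4)·2424.5776 ≈ 0.433013·2424.5776 ≈ 1049.87
s = 3·49.24/2 = 73.86
r ≈ 1049.87/73.86 ≈ 14.2144
(Equivalently r = side/(2√3) = 49.24/3.4641 ≈ 14.2144.)

r = 14.21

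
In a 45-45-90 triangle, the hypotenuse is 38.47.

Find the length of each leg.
In a 45-45-90 triangle hypotenuse = leg·√2, so leg = hypotenuse/√2.
Leg = 38.47/√2 ≈ 38.47/1.41421 ≈ 27.2024

Each leg = 27.2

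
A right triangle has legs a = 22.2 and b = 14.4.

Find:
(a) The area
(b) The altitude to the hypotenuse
(a) The legs are perpendicular, so Area = ½·a·b = ½·22.2·14.4 = ½·319.68 = 159.84
(b) Hypotenuse c = √(a² + b²) = √(492.84 + 207.36) = √700.2 ≈ 26.4613
    Area = ½·c·h_c  ⇒  h_c = 2·Area/c = 319.68/26.4613 ≈ 12.081

Area = 159.84, h_c = 12.08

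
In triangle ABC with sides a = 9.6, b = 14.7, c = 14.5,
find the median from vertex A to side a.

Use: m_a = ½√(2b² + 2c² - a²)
m_a = ½√(2·14.7² + 2·14.5² − 9.6²) = ½√(2·216.09 + 2·210.25 − 92.16) = ½√(432.18 + 420.5 − 92.16) = ½√760.52
√760.52 ≈ 27.5775, so m_a ≈ 13.7888

m_a = 13.79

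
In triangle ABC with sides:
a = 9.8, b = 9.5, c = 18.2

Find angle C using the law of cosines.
c² = a² + b² − 2ab·cos(C)  ⇒  cos(C) = (a² + b² − c²)/(2ab)
cos(C) = (9.8² + 9.5² − 18.2²)/(2·9.8·9.5) = (96.04 + 90.25 − 331.24)/186.2 = -144.95/186.2 ≈ -0.778464
C = arccos(-0.778464) ≈ 141.12°

C = 141.1°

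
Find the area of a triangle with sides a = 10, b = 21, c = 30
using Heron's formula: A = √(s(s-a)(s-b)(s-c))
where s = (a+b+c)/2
s = (10 + 21 + 30)/2 = 61/2 = 30.5
s − a = 20.5, s − b = 9.5, s − c = 0.5
s(s−a)(s−b)(s−c) = 30.5·20.5·9.5·0.5 = 2969.9375
Area = √2969.9375 ≈ 54.4971

s = 30.5, Area = 54.5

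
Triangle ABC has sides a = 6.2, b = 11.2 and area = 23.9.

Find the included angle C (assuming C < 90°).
Area = ½·a·b·sin(C)  ⇒  sin(C) = 2·Area/(a·b) = 2·23.9/(6.2·11.2) = 47.8/69.44 ≈ 0.688364
C = arcsin(0.688364) ≈ 43.5007° (taking the acute solution since C < 90°)

C = 43.5°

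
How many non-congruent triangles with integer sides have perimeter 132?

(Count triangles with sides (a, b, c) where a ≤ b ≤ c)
Let a ≤ b ≤ c with a + b + c = 132. The only binding inequality is a + b > c, i.e. 132 − c > c, so c < 132/2; and c ≥ 132/3 since c is the largest side.
So 44 ≤ c ≤ 65. For each c, b runs from ⌈(132 − c)/2⌉ up to c (then a = 132 − b − c satisfies 1 ≤ a ≤ b automatically), giving c − ⌈(132 − c)/2⌉ + 1 choices.
Summing over c: 1 + 2 + 4 + 5 + … + 31 + 32  (22 terms, c = 44, …, 65) = 363
Check (closed form: nearest integer to p²/48 for even p, (p+3)²/48 for odd p): 132²/48 = 17424/48 ≈ 363.00 → 363

363 triangles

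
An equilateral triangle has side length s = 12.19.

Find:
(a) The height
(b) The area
(a) The height splits the triangle into two 30-60-90 halves: h = s·√3/2 = 12.19·1.73205/2 ≈ 21.1137/2 ≈ 10.5568
(b) Area = (√3/4)·s² = (√3/4)·12.19² = (√3/4)·148.5961 ≈ 0.433013·148.5961 ≈ 64.344

Height = 10.56, Area = 64.34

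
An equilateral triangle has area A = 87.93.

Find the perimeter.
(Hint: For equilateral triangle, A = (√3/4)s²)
A = (√3/4)s²  ⇒  s² = 4A/√3 = 4·87.93/√3 = 351.72/1.73205 ≈ 203.066
s ≈ √203.066 ≈ 14.2501
Perimeter = 3s ≈ 3·14.2501 ≈ 42.7503

Perimeter = 42.75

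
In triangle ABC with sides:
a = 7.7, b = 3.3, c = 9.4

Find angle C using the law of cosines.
c² = a² + b² − 2ab·cos(C)  ⇒  cos(C) = (a² + b² − c²)/(2ab)
cos(C) = (7.7² + 3.3² − 9.4²)/(2·7.7·3.3) = (59.29 + 10.89 − 88.36)/50.82 = -18.18/50.82 ≈ -0.357733
C = arccos(-0.357733) ≈ 110.961°

C = 111°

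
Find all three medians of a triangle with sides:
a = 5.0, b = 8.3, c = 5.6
Median formula: m_a = ½√(2b² + 2c² − a²) (and cyclically). a² = 25, b² = 68.89, c² = 31.36.
m_a = ½√(2·68.89 + 2·31.36 − 25) = ½√175.5 ≈ ½·13.2476 ≈ 6.62382
m_b = ½√(2·25 + 2·31.36 − 68.89) = ½√43.83 ≈ ½·6.62042 ≈ 3.31021
m_c = ½√(2·25 + 2·68.89 − 31.36) = ½√156.42 ≈ ½·12.5068 ≈ 6.2534

m_a = 6.624, m_b = 3.31, m_c = 6.253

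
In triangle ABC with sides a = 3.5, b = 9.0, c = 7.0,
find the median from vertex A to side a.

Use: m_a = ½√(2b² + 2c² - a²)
m_a = ½√(2·9.0² + 2·7.0² − 3.5²) = ½√(2·81 + 2·49 − 12.25) = ½√(162 + 98 − 12.25) = ½√247.75
√247.75 ≈ 15.7401, so m_a ≈ 7.87004

m_a = 7.87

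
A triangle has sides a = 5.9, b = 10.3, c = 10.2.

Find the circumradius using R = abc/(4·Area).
First find the area with Heron's formula.
s = (5.9 + 10.3 + 10.2)/2 = 13.2
Area = √(s(s−a)(s−b)(s−c)) = √(13.2·7.3·2.9·3) ≈ √838.332 ≈ 28.954
abc = 5.9·10.3·10.2 = 619.854
R = abc/(4·Area) ≈ 619.854/(4·28.954) = 619.854/115.816 ≈ 5.35207

R = 5.352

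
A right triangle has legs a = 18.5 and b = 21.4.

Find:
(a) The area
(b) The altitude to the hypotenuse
(a) The legs are perpendicular, so Area = ½·a·b = ½·18.5·21.4 = ½·395.9 = 197.95
(b) Hypotenuse c = √(a² + b²) = √(342.25 + 457.96) = √800.21 ≈ 28.288
    Area = ½·c·h_c  ⇒  h_c = 2·Area/c = 395.9/28.288 ≈ 13.9953

Area = 197.95, h_c = 14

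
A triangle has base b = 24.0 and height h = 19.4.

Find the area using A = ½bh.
A = ½·b·h = ½·24.0·19.4 = ½·465.6 = 232.8

Area = 232.8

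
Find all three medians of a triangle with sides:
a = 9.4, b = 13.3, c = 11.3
Median formula: m_a = ½√(2b² + 2c² − a²) (and cyclically). a² = 88.36, b² = 176.89, c² = 127.69.
m_a = ½√(2·176.89 + 2·127.69 − 88.36) = ½√520.8 ≈ ½·22.821 ≈ 11.4105
m_b = ½√(2·88.36 + 2·127.69 − 176.89) = ½√255.21 ≈ ½·15.9753 ≈ 7.98765
m_c = ½√(2·88.36 + 2·176.89 − 127.69) = ½√402.81 ≈ ½·20.0701 ≈ 10.0351

m_a = 11.41, m_b = 7.988, m_c = 10.04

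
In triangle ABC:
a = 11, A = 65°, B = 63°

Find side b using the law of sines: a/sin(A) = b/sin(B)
a/sin(A) = b/sin(B)  ⇒  b = a·sin(B)/sin(A) = 11·sin(63°)/sin(65°)
sin(63°) ≈ 0.891007, sin(65°) ≈ 0.906308
b ≈ 11·0.891007/0.906308 ≈ 9.80107/0.906308 ≈ 10.8143

b = 10.81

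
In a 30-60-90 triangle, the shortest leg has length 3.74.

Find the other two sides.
In a 30-60-90 triangle the sides are in ratio 1 : √3 : 2 (short leg : long leg : hypotenuse).
Long leg = 3.74·√3 ≈ 3.74·1.73205 ≈ 6.47787
Hypotenuse = 2·3.74 = 7.48

Long leg = 3.74√3 = 6.478, Hypotenuse = 7.48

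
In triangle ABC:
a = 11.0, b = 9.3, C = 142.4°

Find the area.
Two sides and the included angle (SAS): A = ½·a·b·sin(C) = ½·11.0·9.3·sin(142.4°)
sin(142.4°) ≈ 0.610145
A ≈ ½·102.3·0.610145 = 51.15·0.610145 ≈ 31.2089

Area = 31.21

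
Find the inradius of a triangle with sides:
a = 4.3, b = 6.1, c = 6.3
r = Area/s where s is the semi-perimeter.
s = (4.3 + 6.1 + 6.3)/2 = 16.7/2 = 8.35
Area = √(s(s−a)(s−b)(s−c)) = √(8.35·4.05·2.25·2.05) ≈ √155.983 ≈ 12.4893
r ≈ 12.4893/8.35 ≈ 1.49573

r = 1.496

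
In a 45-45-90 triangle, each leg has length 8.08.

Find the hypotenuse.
In a 45-45-90 triangle the sides are in ratio 1 : 1 : √2, so hypotenuse = leg·√2.
Hypotenuse = 8.08·√2 ≈ 8.08·1.41421 ≈ 11.4268

Hypotenuse = 8.08√2 = 11.43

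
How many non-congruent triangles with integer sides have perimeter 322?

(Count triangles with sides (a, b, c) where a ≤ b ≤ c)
Let a ≤ b ≤ c with a + b + c = 322. The only binding inequality is a + b > c, i.e. 322 − c > c, so c < 322/2; and c ≥ 322/3 since c is the largest side.
So 108 ≤ c ≤ 160. For each c, b runs from ⌈(322 − c)/2⌉ up to c (then a = 322 − b − c satisfies 1 ≤ a ≤ b automatically), giving c − ⌈(322 − c)/2⌉ + 1 choices.
Summing over c: 2 + 3 + 5 + 6 + … + 78 + 80  (53 terms, c = 108, …, 160) = 2160
Check (closed form: nearest integer to p²/48 for even p, (p+3)²/48 for odd p): 322²/48 = 103684/48 ≈ 2160.08 → 2160

2160 triangles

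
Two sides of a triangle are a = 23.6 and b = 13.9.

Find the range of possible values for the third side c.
Triangle inequality: |a − b| < c < a + b
|a − b| = |23.6 − 13.9| = 9.7
a + b = 23.6 + 13.9 = 37.5

9.7 < c < 37.5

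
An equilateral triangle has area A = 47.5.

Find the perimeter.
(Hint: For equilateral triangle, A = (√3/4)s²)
A = (√3/4)s²  ⇒  s² = 4A/√3 = 4·47.5/√3 = 190/1.73205 ≈ 109.697
s ≈ √109.697 ≈ 10.4736
Perimeter = 3s ≈ 3·10.4736 ≈ 31.4208

Perimeter = 31.42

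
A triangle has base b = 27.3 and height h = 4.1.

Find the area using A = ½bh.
A = ½·b·h = ½·27.3·4.1 = ½·111.93 = 55.965

Area = 55.965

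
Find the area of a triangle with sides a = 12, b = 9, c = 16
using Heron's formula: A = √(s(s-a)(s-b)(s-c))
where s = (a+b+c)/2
s = (12 + 9 + 16)/2 = 37/2 = 18.5
s − a = 6.5, s − b = 9.5, s − c = 2.5
s(s−a)(s−b)(s−c) = 18.5·6.5·9.5·2.5 = 2855.9375
Area = √2855.9375 ≈ 53.441

s = 18.5, Area = 53.44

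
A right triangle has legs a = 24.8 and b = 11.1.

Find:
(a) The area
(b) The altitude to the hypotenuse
(a) The legs are perpendicular, so Area = ½·a·b = ½·24.8·11.1 = ½·275.28 = 137.64
(b) Hypotenuse c = √(a² + b²) = √(615.04 + 123.21) = √738.25 ≈ 27.1708
    Area = ½·c·h_c  ⇒  h_c = 2·Area/c = 275.28/27.1708 ≈ 10.1315

Area = 137.64, h_c = 10.13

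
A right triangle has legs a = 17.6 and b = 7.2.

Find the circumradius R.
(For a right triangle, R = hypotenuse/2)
Hypotenuse c = √(a² + b²) = √(309.76 + 51.84) = √361.6 ≈ 19.0158
R = c/2 ≈ 19.0158/2 ≈ 9.50789

R = 9.508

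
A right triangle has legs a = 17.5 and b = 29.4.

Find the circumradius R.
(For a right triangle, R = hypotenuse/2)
Hypotenuse c = √(a² + b²) = √(306.25 + 864.36) = √1170.61 ≈ 34.2142
R = c/2 ≈ 34.2142/2 ≈ 17.1071

R = 17.11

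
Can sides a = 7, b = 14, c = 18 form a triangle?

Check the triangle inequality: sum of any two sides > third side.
a + b vs c: 7 + 14 = 21 > 18  ✓
a + c vs b: 7 + 18 = 25 > 14  ✓
b + c vs a: 14 + 18 = 32 > 7  ✓

Yes, triangle inequality satisfied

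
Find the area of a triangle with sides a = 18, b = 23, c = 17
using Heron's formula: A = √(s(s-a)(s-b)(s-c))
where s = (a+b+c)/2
s = (18 + 23 + 17)/2 = 58/2 = 29
s − a = 11, s − b = 6, s − c = 12
s(s−a)(s−b)(s−c) = 29·11·6·12 = 22968
Area = √22968 ≈ 151.552

s = 29.0, Area = 151.6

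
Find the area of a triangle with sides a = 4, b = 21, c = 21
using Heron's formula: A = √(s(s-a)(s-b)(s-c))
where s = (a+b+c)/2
s = (4 + 21 + 21)/2 = 46/2 = 23
s − a = 19, s − b = 2, s − c = 2
s(s−a)(s−b)(s−c) = 23·19·2·2 = 1748
Area = √1748 ≈ 41.8091

s = 23.0, Area = 41.81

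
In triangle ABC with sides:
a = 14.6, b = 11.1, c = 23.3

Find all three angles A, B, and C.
Law of cosines for each angle (a² = 213.16, b² = 123.21, c² = 542.89):
cos(A) = (b² + c² − a²)/(2bc) = (123.21 + 542.89 − 213.16)/(2·11.1·23.3) = 452.94/517.26 ≈ 0.875652  ⇒  A ≈ 28.8777°
cos(B) = (a² + c² − b²)/(2ac) = (213.16 + 542.89 − 123.21)/(2·14.6·23.3) = 632.84/680.36 ≈ 0.930155  ⇒  B ≈ 21.5411°
cos(C) = (a² + b² − c²)/(2ab) = (213.16 + 123.21 − 542.89)/(2·14.6·11.1) = -206.52/324.12 ≈ -0.637171  ⇒  C ≈ 129.581°
Check: A + B + C ≈ 180°

A = 28.88°, B = 21.54°, C = 129.6°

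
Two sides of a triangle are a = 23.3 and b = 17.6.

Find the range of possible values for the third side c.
Triangle inequality: |a − b| < c < a + b
|a − b| = |23.3 − 17.6| = 5.7
a + b = 23.3 + 17.6 = 40.9

5.7 < c < 40.9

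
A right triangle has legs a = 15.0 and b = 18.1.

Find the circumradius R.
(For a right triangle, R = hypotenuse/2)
Hypotenuse c = √(a² + b²) = √(225 + 327.61) = √552.61 ≈ 23.5077
R = c/2 ≈ 23.5077/2 ≈ 11.7538

R = 11.75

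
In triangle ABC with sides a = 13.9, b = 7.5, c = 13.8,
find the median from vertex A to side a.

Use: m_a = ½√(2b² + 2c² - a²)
m_a = ½√(2·7.5² + 2·13.8² − 13.9²) = ½√(2·56.25 + 2·190.44 − 193.21) = ½√(112.5 + 380.88 − 193.21) = ½√300.17
√300.17 ≈ 17.3254, so m_a ≈ 8.66271

m_a = 8.663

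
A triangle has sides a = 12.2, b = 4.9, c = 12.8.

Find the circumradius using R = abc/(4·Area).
First find the area with Heron's formula.
s = (12.2 + 4.9 + 12.8)/2 = 14.95
Area = √(s(s−a)(s−b)(s−c)) = √(14.95·2.75·10.05·2.15) ≈ √888.338 ≈ 29.805
abc = 12.2·4.9·12.8 = 765.184
R = abc/(4·Area) ≈ 765.184/(4·29.805) = 765.184/119.22 ≈ 6.41825

R = 6.418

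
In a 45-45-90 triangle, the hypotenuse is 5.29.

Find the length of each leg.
In a 45-45-90 triangle hypotenuse = leg·√2, so leg = hypotenuse/√2.
Leg = 5.29/√2 ≈ 5.29/1.41421 ≈ 3.74059

Each leg = 3.741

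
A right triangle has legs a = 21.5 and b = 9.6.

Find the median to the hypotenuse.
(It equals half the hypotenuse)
Hypotenuse c = √(a² + b²) = √(462.25 + 92.16) = √554.41 ≈ 23.5459
Median to hypotenuse = c/2 ≈ 23.5459/2 ≈ 11.773

Median = 11.77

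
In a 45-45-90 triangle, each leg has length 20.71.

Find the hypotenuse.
In a 45-45-90 triangle the sides are in ratio 1 : 1 : √2, so hypotenuse = leg·√2.
Hypotenuse = 20.71·√2 ≈ 20.71·1.41421 ≈ 29.2884

Hypotenuse = 20.71√2 = 29.29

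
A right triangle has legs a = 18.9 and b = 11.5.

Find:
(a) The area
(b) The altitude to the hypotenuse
(a) The legs are perpendicular, so Area = ½·a·b = ½·18.9·11.5 = ½·217.35 = 108.675
(b) Hypotenuse c = √(a² + b²) = √(357.21 + 132.25) = √489.46 ≈ 22.1237
    Area = ½·c·h_c  ⇒  h_c = 2·Area/c = 217.35/22.1237 ≈ 9.82429

Area = 108.675, h_c = 9.824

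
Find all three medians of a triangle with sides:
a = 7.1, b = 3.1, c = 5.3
Median formula: m_a = ½√(2b² + 2c² − a²) (and cyclically). a² = 50.41, b² = 9.61, c² = 28.09.
m_a = ½√(2·9.61 + 2·28.09 − 50.41) = ½√24.99 ≈ ½·4.999 ≈ 2.4995
m_b = ½√(2·50.41 + 2·28.09 − 9.61) = ½√147.39 ≈ ½·12.1404 ≈ 6.07021
m_c = ½√(2·50.41 + 2·9.61 − 28.09) = ½√91.95 ≈ ½·9.58906 ≈ 4.79453

m_a = 2.499, m_b = 6.07, m_c = 4.795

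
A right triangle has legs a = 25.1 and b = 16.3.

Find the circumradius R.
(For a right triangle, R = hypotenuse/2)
Hypotenuse c = √(a² + b²) = √(630.01 + 265.69) = √895.7 ≈ 29.9282
R = c/2 ≈ 29.9282/2 ≈ 14.9641

R = 14.96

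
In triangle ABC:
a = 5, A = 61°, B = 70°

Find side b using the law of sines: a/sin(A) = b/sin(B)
a/sin(A) = b/sin(B)  ⇒  b = a·sin(B)/sin(A) = 5·sin(70°)/sin(61°)
sin(70°) ≈ 0.939693, sin(61°) ≈ 0.87462
b ≈ 5·0.939693/0.87462 ≈ 4.69846/0.87462 ≈ 5.37201

b = 5.372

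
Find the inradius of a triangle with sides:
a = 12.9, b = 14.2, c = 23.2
r = Area/s where s is the semi-perimeter.
s = (12.9 + 14.2 + 23.2)/2 = 50.3/2 = 25.15
Area = √(s(s−a)(s−b)(s−c)) = √(25.15·12.25·10.95·1.95) ≈ √6578.44 ≈ 81.1076
r ≈ 81.1076/25.15 ≈ 3.22495

r = 3.225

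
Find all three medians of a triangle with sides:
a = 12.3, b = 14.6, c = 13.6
Median formula: m_a = ½√(2b² + 2c² − a²) (and cyclically). a² = 151.29, b² = 213.16, c² = 184.96.
m_a = ½√(2·213.16 + 2·184.96 − 151.29) = ½√644.95 ≈ ½·25.3959 ≈ 12.6979
m_b = ½√(2·151.29 + 2·184.96 − 213.16) = ½√459.34 ≈ ½·21.4322 ≈ 10.7161
m_c = ½√(2·151.29 + 2·213.16 − 184.96) = ½√543.94 ≈ ½·23.3225 ≈ 11.6613

m_a = 12.7, m_b = 10.72, m_c = 11.66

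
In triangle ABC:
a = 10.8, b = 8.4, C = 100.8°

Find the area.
Two sides and the included angle (SAS): A = ½·a·b·sin(C) = ½·10.8·8.4·sin(100.8°)
sin(100.8°) ≈ 0.982287
A ≈ ½·90.72·0.982287 = 45.36·0.982287 ≈ 44.5565

Area = 44.56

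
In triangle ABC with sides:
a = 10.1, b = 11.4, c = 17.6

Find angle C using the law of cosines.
c² = a² + b² − 2ab·cos(C)  ⇒  cos(C) = (a² + b² − c²)/(2ab)
cos(C) = (10.1² + 11.4² − 17.6²)/(2·10.1·11.4) = (102.01 + 129.96 − 309.76)/230.28 = -77.79/230.28 ≈ -0.337806
C = arccos(-0.337806) ≈ 109.743°

C = 109.7°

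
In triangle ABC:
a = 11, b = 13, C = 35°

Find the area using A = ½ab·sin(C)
A = ½·a·b·sin(C) = ½·11·13·sin(35°)
sin(35°) ≈ 0.573576
A ≈ ½·143·0.573576 = 71.5·0.573576 ≈ 41.0107

Area = 41.01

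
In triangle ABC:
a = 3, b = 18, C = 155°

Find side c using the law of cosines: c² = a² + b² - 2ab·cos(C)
c² = 3² + 18² − 2·3·18·cos(155°)
cos(155°) ≈ -0.906308
c² ≈ 9 + 324 − 108·(-0.906308) ≈ 333 + 97.8812 ≈ 430.881
c ≈ √430.881 ≈ 20.7577

c = 20.76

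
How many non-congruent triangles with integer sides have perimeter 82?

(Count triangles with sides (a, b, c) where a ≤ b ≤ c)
Let a ≤ b ≤ c with a + b + c = 82. The only binding inequality is a + b > c, i.e. 82 − c > c, so c < 82/2; and c ≥ 82/3 since c is the largest side.
So 28 ≤ c ≤ 40. For each c, b runs from ⌈(82 − c)/2⌉ up to c (then a = 82 − b − c satisfies 1 ≤ a ≤ b automatically), giving c − ⌈(82 − c)/2⌉ + 1 choices.
Summing over c: 2 + 3 + 5 + 6 + … + 18 + 20  (13 terms, c = 28, …, 40) = 140
Check (closed form: nearest integer to p²/48 for even p, (p+3)²/48 for odd p): 82²/48 = 6724/48 ≈ 140.08 → 140

140 triangles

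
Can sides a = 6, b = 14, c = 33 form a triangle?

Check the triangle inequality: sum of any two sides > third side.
a + b vs c: 6 + 14 = 20 ≤ 33  ✗
a + c vs b: 6 + 33 = 39 > 14  ✓
b + c vs a: 14 + 33 = 47 > 6  ✓

No: 6 + 14 = 20 is not > 33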